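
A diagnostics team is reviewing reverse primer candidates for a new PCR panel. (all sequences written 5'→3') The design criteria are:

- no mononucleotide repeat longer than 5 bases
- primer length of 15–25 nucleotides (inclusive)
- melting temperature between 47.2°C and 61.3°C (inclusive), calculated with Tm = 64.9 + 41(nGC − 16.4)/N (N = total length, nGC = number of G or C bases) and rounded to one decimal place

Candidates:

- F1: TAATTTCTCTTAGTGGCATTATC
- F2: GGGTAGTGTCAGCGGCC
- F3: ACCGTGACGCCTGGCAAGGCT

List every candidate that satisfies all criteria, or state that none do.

F1, F2 and F3.

F1 (23 nt, A=5 T=11 G=3 C=4): longest run = 3 ✓; length 23 ✓; Tm = 64.9 + 41·(7 − 16.4)/23 = 48.1°C ✓ — passes.
F2 (17 nt, A=2 T=3 G=8 C=4): longest run = 3 ✓; length 17 ✓; Tm = 64.9 + 41·(12 − 16.4)/17 = 54.3°C ✓ — passes.
F3 (21 nt, A=4 T=3 G=7 C=7): longest run = 2 ✓; length 21 ✓; Tm = 64.9 + 41·(14 − 16.4)/21 = 60.2°C ✓ — passes.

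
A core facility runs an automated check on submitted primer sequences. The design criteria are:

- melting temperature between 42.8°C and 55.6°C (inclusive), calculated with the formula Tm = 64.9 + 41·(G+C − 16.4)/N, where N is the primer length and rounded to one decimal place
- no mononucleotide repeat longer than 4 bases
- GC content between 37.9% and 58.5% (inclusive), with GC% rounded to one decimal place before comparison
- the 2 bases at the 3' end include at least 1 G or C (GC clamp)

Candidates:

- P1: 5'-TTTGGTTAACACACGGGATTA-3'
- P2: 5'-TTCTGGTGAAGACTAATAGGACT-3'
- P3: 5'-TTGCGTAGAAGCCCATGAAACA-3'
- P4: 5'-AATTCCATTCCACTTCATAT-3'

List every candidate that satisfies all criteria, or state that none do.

P2 and P3.

P1 (21 nt, A=6 T=7 G=5 C=3): Tm = 64.9 + 41·(8 − 16.4)/21 = 48.5°C ✓; longest run = 3 ✓; GC 8/21 = 38.1% ✓; 3' end TA has 0 G/C, need ≥1 ✗ — fails.
P2 (23 nt, A=7 T=7 G=6 C=3): Tm = 64.9 + 41·(9 − 16.4)/23 = 51.7°C ✓; longest run = 2 ✓; GC 9/23 = 39.1% ✓; 3' end CT has 1 G/C ✓ — passes.
P3 (22 nt, A=8 T=4 G=5 C=5): Tm = 64.9 + 41·(10 − 16.4)/22 = 53.0°C ✓; longest run = 3 ✓; GC 10/22 = 45.5% ✓; 3' end CA has 1 G/C ✓ — passes.
P4 (20 nt, A=6 T=8 G=0 C=6): Tm = 64.9 + 41·(6 − 16.4)/20 = 43.6°C ✓; longest run = 2 ✓; GC 6/20 = 30.0%, outside 37.9–58.5% ✗; 3' end AT has 0 G/C, need ≥1 ✗ — fails.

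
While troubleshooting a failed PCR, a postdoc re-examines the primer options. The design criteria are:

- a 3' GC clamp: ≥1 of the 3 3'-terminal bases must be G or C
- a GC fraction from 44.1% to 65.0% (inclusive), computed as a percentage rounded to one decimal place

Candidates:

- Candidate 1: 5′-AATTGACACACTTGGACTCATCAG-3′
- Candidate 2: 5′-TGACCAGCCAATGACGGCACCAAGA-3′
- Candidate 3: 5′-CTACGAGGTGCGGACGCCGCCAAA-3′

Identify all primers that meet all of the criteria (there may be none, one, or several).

Candidate 2 only.

Candidate 1 (24 nt, A=8 T=6 G=4 C=6): 3' end CAG has 2 G/C ✓; GC 10/24 = 41.7%, outside 44.1–65.0% ✗ — fails.
Candidate 2 (25 nt, A=9 T=2 G=6 C=8): 3' end AGA has 1 G/C ✓; GC 14/25 = 56.0% ✓ — passes.
Candidate 3 (24 nt, A=6 T=2 G=8 C=8): 3' end AAA has 0 G/C, need ≥1 ✗; GC 16/24 = 66.7%, outside 44.1–65.0% ✗ — fails.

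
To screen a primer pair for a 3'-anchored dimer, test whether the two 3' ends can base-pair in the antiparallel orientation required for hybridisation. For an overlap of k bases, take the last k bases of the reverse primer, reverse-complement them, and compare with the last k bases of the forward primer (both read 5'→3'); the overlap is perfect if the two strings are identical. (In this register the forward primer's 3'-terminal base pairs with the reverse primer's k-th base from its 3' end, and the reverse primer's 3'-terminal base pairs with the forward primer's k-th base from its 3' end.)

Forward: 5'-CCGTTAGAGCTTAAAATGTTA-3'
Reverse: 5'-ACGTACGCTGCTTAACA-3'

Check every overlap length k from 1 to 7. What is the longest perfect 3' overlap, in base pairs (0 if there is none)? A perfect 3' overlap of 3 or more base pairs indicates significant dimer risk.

Longest perfect overlap: 5 complementary base pairs; significant dimer risk (threshold 3).

Last 7 bases (5'→3') — forward …AATGTTA, reverse …CTTAACA.
Reverse complement of the reverse primer's last 7 bases: TGTTAAG; its first k bases are the reverse complement of the reverse primer's last k bases, so a perfect k-base overlap needs the forward primer's last k bases to equal them.
Comparing (forward last k vs required): k=1: A vs T ✗; k=2: TA vs TG ✗; k=3: TTA vs TGT ✗; k=4: GTTA vs TGTT ✗; k=5: TGTTA vs TGTTA ✓; k=6: ATGTTA vs TGTTAA ✗; k=7: AATGTTA vs TGTTAAG ✗.
Only k = 5 is perfect, so the longest perfect 3' overlap is 5.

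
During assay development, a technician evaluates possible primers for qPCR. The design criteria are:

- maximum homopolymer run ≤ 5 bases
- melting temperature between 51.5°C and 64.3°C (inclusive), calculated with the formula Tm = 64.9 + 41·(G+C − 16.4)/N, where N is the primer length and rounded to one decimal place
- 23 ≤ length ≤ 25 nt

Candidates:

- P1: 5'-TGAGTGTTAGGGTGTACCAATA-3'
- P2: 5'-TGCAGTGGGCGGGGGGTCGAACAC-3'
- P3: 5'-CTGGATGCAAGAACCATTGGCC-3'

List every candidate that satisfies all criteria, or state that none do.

P1 (22 nt, A=6 T=7 G=7 C=2): longest run = 3 ✓; Tm = 64.9 + 41·(9 − 16.4)/22 = 51.1°C, outside 51.5–64.3°C ✗; length 22, outside 23–25 ✗ — fails.
P2 (24 nt, A=4 T=3 G=12 C=5): longest run = 6, exceeds 5 ✗; Tm = 64.9 + 41·(17 − 16.4)/24 = 65.9°C, outside 51.5–64.3°C ✗; length 24 ✓ — fails.
P3 (22 nt, A=6 T=4 G=6 C=6): longest run = 2 ✓; Tm = 64.9 + 41·(12 − 16.4)/22 = 56.7°C ✓; length 22, outside 23–25 ✗ — fails.

None of the candidates satisfy all criteria.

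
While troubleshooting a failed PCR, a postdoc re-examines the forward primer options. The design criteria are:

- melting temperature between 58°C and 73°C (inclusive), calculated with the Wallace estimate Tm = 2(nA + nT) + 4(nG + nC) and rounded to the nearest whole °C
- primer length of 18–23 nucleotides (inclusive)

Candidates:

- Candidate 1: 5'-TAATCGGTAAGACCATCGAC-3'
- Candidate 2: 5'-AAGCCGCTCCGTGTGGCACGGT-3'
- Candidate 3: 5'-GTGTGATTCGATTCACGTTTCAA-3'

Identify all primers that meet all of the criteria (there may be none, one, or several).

Candidate 1 and Candidate 3.

Candidate 1 (20 nt, A=7 T=4 G=4 C=5): Tm = 2·11 + 4·9 = 58°C ✓; length 20 ✓ — passes.
Candidate 2 (22 nt, A=3 T=4 G=8 C=7): Tm = 2·7 + 4·15 = 74°C, outside 58–73°C ✗; length 22 ✓ — fails.
Candidate 3 (23 nt, A=5 T=9 G=5 C=4): Tm = 2·14 + 4·9 = 64°C ✓; length 23 ✓ — passes.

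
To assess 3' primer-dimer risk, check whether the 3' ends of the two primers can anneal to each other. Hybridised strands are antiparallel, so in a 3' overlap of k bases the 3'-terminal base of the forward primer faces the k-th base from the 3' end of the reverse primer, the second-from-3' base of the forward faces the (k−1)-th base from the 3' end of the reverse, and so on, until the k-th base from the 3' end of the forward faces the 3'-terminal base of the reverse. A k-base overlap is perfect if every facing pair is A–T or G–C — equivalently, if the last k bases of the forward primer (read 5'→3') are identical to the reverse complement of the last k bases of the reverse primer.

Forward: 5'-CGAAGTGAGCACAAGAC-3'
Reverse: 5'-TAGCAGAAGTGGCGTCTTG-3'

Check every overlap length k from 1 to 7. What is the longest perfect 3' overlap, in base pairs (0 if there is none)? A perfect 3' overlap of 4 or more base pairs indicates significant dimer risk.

Last 7 bases (5'→3') — forward …ACAAGAC, reverse …CGTCTTG.
Reverse complement of the reverse primer's last 7 bases: CAAGACG; its first k bases are the reverse complement of the reverse primer's last k bases, so a perfect k-base overlap needs the forward primer's last k bases to equal them.
Comparing (forward last k vs required): k=1: C vs C ✓; k=2: AC vs CA ✗; k=3: GAC vs CAA ✗; k=4: AGAC vs CAAG ✗; k=5: AAGAC vs CAAGA ✗; k=6: CAAGAC vs CAAGAC ✓; k=7: ACAAGAC vs CAAGACG ✗.
Perfect overlaps at k = 1, 6; the largest is 6.

Longest perfect overlap: 6 complementary base pairs; significant dimer risk (threshold 4).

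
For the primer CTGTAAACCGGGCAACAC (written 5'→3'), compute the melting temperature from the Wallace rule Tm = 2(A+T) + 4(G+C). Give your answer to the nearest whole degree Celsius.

Base counts: A=6, T=2, G=4, C=6 (length 18).
Tm = 2·(6+2) + 4·(4+6) = 2·8 + 4·10 = 16 + 40 = 56°C.

56°C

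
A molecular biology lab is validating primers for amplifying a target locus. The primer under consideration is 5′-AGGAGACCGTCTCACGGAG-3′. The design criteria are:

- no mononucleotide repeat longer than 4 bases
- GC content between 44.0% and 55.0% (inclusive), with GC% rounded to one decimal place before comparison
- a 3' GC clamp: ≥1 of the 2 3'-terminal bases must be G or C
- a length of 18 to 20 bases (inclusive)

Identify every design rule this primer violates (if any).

Fails: GC content.

Base counts: A=5, T=2, G=7, C=5 (length 19).
homopolymer run: longest run = 2 ✓
GC content: GC 12/19 = 63.2%, outside 44.0–55.0% ✗
GC clamp: 3' end AG has 1 G/C ✓
length: length 19 ✓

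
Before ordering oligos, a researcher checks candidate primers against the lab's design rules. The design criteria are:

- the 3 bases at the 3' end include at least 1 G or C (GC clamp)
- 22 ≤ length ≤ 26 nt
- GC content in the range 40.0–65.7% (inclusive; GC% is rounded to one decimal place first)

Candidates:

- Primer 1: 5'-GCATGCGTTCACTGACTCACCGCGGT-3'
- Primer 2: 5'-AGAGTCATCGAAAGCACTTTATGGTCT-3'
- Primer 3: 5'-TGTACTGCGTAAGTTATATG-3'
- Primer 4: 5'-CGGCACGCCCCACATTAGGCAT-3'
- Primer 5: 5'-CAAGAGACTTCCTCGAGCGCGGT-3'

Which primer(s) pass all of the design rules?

Primer 1, Primer 4 and Primer 5.

Primer 1 (26 nt, A=4 T=6 G=7 C=9): 3' end GGT has 2 G/C ✓; length 26 ✓; GC 16/26 = 61.5% ✓ — passes.
Primer 2 (27 nt, A=8 T=8 G=6 C=5): 3' end TCT has 1 G/C ✓; length 27, outside 22–26 ✗; GC 11/27 = 40.7% ✓ — fails.
Primer 3 (20 nt, A=5 T=8 G=5 C=2): 3' end ATG has 1 G/C ✓; length 20, outside 22–26 ✗; GC 7/20 = 35.0%, outside 40.0–65.7% ✗ — fails.
Primer 4 (22 nt, A=5 T=3 G=5 C=9): 3' end CAT has 1 G/C ✓; length 22 ✓; GC 14/22 = 63.6% ✓ — passes.
Primer 5 (23 nt, A=5 T=4 G=7 C=7): 3' end GGT has 2 G/C ✓; length 23 ✓; GC 14/23 = 60.9% ✓ — passes.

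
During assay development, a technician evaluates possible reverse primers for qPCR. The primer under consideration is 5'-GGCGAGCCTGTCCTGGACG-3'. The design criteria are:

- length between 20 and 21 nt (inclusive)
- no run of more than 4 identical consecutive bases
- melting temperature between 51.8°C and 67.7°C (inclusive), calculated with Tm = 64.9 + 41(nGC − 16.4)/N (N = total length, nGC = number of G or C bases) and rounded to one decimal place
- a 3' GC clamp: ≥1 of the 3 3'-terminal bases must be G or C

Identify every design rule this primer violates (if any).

Base counts: A=2, T=3, G=8, C=6 (length 19).
length: length 19, outside 20–21 ✗
homopolymer run: longest run = 2 ✓
Tm: Tm = 64.9 + 41·(14 − 16.4)/19 = 59.7°C ✓
GC clamp: 3' end ACG has 2 G/C ✓

Fails: length.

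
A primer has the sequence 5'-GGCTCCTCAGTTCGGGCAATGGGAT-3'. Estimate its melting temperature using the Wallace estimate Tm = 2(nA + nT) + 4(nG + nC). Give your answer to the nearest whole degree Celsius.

80°C

Base counts: A=4, T=6, G=9, C=6 (length 25).
Tm = 2·(4+6) + 4·(9+6) = 2·10 + 4·15 = 20 + 60 = 80°C.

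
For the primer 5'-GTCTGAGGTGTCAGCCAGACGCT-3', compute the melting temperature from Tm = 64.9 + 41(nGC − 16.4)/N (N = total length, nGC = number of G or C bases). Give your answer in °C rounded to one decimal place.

Base counts: A=4, T=5, G=8, C=6; G+C = 14, N = 23.
Tm = 64.9 + 41·(14 − 16.4)/23 = 64.9 + -98.40/23 = 60.6°C.

60.6°C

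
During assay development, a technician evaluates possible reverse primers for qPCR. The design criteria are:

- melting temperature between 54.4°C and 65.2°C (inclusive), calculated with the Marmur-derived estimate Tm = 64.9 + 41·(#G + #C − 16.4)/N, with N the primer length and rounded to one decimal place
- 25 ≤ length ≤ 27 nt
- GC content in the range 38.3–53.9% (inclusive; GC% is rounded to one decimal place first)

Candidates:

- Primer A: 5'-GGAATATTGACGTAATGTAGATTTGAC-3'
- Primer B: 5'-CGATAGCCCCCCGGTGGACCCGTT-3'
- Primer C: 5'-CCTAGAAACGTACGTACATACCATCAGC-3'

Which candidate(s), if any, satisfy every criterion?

Primer A (27 nt, A=9 T=9 G=7 C=2): Tm = 64.9 + 41·(9 − 16.4)/27 = 53.7°C, outside 54.4–65.2°C ✗; length 27 ✓; GC 9/27 = 33.3%, outside 38.3–53.9% ✗ — fails.
Primer B (24 nt, A=3 T=4 G=7 C=10): Tm = 64.9 + 41·(17 − 16.4)/24 = 65.9°C, outside 54.4–65.2°C ✗; length 24, outside 25–27 ✗; GC 17/24 = 70.8%, outside 38.3–53.9% ✗ — fails.
Primer C (28 nt, A=10 T=5 G=4 C=9): Tm = 64.9 + 41·(13 − 16.4)/28 = 59.9°C ✓; length 28, outside 25–27 ✗; GC 13/28 = 46.4% ✓ — fails.

None of the candidates satisfy all criteria.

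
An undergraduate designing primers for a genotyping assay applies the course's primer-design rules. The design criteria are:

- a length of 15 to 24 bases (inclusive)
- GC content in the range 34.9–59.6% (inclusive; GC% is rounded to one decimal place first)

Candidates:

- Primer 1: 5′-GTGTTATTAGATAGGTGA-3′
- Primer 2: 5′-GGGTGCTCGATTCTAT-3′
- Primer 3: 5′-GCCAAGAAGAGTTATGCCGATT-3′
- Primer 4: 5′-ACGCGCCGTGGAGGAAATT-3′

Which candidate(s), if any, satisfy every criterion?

Primer 2, Primer 3 and Primer 4.

Primer 1 (18 nt, A=5 T=7 G=6 C=0): length 18 ✓; GC 6/18 = 33.3%, outside 34.9–59.6% ✗ — fails.
Primer 2 (16 nt, A=2 T=6 G=5 C=3): length 16 ✓; GC 8/16 = 50.0% ✓ — passes.
Primer 3 (22 nt, A=7 T=5 G=6 C=4): length 22 ✓; GC 10/22 = 45.5% ✓ — passes.
Primer 4 (19 nt, A=5 T=3 G=7 C=4): length 19 ✓; GC 11/19 = 57.9% ✓ — passes.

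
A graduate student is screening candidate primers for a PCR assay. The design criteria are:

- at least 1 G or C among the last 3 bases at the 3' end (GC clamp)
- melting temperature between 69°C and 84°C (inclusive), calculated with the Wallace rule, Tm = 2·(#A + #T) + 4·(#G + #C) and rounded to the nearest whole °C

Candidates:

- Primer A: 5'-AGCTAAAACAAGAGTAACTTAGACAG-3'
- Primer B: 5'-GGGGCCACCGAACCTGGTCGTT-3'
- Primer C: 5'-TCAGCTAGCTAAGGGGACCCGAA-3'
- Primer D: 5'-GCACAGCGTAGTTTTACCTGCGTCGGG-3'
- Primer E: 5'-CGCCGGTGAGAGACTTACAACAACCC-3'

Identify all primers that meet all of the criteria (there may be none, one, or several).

Primer A, Primer B, Primer C and Primer E.

Primer A (26 nt, A=13 T=4 G=5 C=4): 3' end CAG has 2 G/C ✓; Tm = 2·17 + 4·9 = 70°C ✓ — passes.
Primer B (22 nt, A=3 T=4 G=8 C=7): 3' end GTT has 1 G/C ✓; Tm = 2·7 + 4·15 = 74°C ✓ — passes.
Primer C (23 nt, A=7 T=3 G=7 C=6): 3' end GAA has 1 G/C ✓; Tm = 2·10 + 4·13 = 72°C ✓ — passes.
Primer D (27 nt, A=4 T=7 G=9 C=7): 3' end GGG has 3 G/C ✓; Tm = 2·11 + 4·16 = 86°C, outside 69–84°C ✗ — fails.
Primer E (26 nt, A=8 T=3 G=6 C=9): 3' end CCC has 3 G/C ✓; Tm = 2·11 + 4·15 = 82°C ✓ — passes.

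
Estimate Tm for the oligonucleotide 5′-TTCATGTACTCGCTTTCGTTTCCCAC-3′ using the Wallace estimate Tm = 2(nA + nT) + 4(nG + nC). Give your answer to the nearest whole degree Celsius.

76°C

Base counts: A=3, T=11, G=3, C=9 (length 26).
Tm = 2·(3+11) + 4·(3+9) = 2·14 + 4·12 = 28 + 48 = 76°C.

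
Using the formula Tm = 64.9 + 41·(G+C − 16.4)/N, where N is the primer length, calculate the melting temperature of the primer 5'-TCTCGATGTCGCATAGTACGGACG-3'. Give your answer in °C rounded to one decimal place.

Base counts: A=5, T=6, G=7, C=6; G+C = 13, N = 24.
Tm = 64.9 + 41·(13 − 16.4)/24 = 64.9 + -139.40/24 = 59.1°C.

59.1°C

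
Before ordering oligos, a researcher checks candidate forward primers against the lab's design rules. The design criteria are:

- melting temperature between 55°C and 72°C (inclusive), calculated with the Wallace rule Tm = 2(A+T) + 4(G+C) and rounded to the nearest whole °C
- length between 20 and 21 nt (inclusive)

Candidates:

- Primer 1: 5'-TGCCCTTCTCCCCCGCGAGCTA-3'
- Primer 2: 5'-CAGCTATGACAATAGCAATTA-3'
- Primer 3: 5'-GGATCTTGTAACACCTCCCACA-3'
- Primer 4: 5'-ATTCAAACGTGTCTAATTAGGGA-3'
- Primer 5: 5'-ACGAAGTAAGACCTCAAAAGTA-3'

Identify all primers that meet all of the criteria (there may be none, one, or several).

Primer 2 only.

Primer 1 (22 nt, A=2 T=5 G=4 C=11): Tm = 2·7 + 4·15 = 74°C, outside 55–72°C ✗; length 22, outside 20–21 ✗ — fails.
Primer 2 (21 nt, A=9 T=5 G=3 C=4): Tm = 2·14 + 4·7 = 56°C ✓; length 21 ✓ — passes.
Primer 3 (22 nt, A=6 T=5 G=3 C=8): Tm = 2·11 + 4·11 = 66°C ✓; length 22, outside 20–21 ✗ — fails.
Primer 4 (23 nt, A=8 T=7 G=5 C=3): Tm = 2·15 + 4·8 = 62°C ✓; length 23, outside 20–21 ✗ — fails.
Primer 5 (22 nt, A=11 T=3 G=4 C=4): Tm = 2·14 + 4·8 = 60°C ✓; length 22, outside 20–21 ✗ — fails.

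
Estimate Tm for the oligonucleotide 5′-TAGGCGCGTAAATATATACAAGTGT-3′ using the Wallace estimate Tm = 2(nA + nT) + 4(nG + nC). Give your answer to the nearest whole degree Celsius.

Base counts: A=9, T=7, G=6, C=3 (length 25).
Tm = 2·(9+7) + 4·(6+3) = 2·16 + 4·9 = 32 + 36 = 68°C.

68°C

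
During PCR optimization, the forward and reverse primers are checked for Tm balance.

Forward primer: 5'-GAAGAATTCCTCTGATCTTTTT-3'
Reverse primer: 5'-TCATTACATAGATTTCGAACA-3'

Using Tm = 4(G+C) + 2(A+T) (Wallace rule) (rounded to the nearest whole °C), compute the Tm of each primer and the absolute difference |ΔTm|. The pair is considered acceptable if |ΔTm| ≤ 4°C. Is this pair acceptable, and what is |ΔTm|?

Forward: A=5 T=10 G=3 C=4 → Tm = 2·15 + 4·7 = 58°C.
Reverse: A=8 T=7 G=2 C=4 → Tm = 2·15 + 4·6 = 54°C.
|ΔTm| = |58 − 54| = 4°C, ≤ 4°C.

|ΔTm| = 4°C; the pair is acceptable.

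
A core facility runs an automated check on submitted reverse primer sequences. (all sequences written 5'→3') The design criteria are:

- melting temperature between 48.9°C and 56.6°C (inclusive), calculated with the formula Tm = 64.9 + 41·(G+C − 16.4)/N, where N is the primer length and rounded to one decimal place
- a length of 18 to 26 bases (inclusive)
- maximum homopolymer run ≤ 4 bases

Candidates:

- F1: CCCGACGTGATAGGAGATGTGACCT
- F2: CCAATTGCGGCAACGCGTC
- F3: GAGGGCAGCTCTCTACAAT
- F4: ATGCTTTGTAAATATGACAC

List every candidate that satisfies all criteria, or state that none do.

F1 (25 nt, A=6 T=5 G=8 C=6): Tm = 64.9 + 41·(14 − 16.4)/25 = 61.0°C, outside 48.9–56.6°C ✗; length 25 ✓; longest run = 3 ✓ — fails.
F2 (19 nt, A=4 T=3 G=5 C=7): Tm = 64.9 + 41·(12 − 16.4)/19 = 55.4°C ✓; length 19 ✓; longest run = 2 ✓ — passes.
F3 (19 nt, A=5 T=4 G=5 C=5): Tm = 64.9 + 41·(10 − 16.4)/19 = 51.1°C ✓; length 19 ✓; longest run = 3 ✓ — passes.
F4 (20 nt, A=7 T=7 G=3 C=3): Tm = 64.9 + 41·(6 − 16.4)/20 = 43.6°C, outside 48.9–56.6°C ✗; length 20 ✓; longest run = 3 ✓ — fails.

F2 and F3.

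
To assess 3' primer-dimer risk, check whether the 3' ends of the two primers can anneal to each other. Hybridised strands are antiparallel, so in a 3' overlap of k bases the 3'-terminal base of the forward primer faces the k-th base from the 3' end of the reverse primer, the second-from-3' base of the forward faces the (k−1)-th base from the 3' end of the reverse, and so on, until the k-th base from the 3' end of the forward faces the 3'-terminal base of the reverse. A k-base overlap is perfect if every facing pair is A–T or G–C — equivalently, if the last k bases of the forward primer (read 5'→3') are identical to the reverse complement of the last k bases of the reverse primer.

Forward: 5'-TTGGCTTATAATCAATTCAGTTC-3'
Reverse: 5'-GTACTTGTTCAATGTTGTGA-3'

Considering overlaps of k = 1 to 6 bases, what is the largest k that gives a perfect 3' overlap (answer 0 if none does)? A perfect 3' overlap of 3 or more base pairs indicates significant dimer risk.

Longest perfect overlap: 2 complementary base pairs; below the dimer-risk threshold (threshold 3).

Last 6 bases (5'→3') — forward …CAGTTC, reverse …TTGTGA.
Reverse complement of the reverse primer's last 6 bases: TCACAA; its first k bases are the reverse complement of the reverse primer's last k bases, so a perfect k-base overlap needs the forward primer's last k bases to equal them.
Comparing (forward last k vs required): k=1: C vs T ✗; k=2: TC vs TC ✓; k=3: TTC vs TCA ✗; k=4: GTTC vs TCAC ✗; k=5: AGTTC vs TCACA ✗; k=6: CAGTTC vs TCACAA ✗.
Only k = 2 is perfect, so the longest perfect 3' overlap is 2.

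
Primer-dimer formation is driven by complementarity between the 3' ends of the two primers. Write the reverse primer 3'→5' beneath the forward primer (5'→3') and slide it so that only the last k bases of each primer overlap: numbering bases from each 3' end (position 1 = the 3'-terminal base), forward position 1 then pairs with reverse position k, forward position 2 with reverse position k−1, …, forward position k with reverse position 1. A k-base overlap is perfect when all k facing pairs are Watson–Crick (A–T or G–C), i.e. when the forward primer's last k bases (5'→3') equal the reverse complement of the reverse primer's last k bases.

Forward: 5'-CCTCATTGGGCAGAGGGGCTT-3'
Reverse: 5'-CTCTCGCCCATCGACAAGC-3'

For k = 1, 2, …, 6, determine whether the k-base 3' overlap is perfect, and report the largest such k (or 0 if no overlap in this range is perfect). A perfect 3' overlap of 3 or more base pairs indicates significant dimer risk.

Last 6 bases (5'→3') — forward …GGGCTT, reverse …ACAAGC.
Reverse complement of the reverse primer's last 6 bases: GCTTGT; its first k bases are the reverse complement of the reverse primer's last k bases, so a perfect k-base overlap needs the forward primer's last k bases to equal them.
Comparing (forward last k vs required): k=1: T vs G ✗; k=2: TT vs GC ✗; k=3: CTT vs GCT ✗; k=4: GCTT vs GCTT ✓; k=5: GGCTT vs GCTTG ✗; k=6: GGGCTT vs GCTTGT ✗.
Only k = 4 is perfect, so the longest perfect 3' overlap is 4.

Longest perfect overlap: 4 complementary base pairs; significant dimer risk (threshold 3).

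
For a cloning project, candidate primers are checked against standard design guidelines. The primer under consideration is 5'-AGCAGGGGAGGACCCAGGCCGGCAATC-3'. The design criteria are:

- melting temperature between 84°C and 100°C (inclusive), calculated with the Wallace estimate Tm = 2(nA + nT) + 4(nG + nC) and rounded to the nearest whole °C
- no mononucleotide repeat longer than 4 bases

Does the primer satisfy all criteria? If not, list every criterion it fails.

Base counts: A=7, T=1, G=11, C=8 (length 27).
Tm: Tm = 2·8 + 4·19 = 92°C ✓
homopolymer run: longest run = 4 ✓

Meets all criteria.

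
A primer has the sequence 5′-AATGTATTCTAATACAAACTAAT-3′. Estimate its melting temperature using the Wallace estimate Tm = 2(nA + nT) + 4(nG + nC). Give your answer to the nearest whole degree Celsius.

54°C

Base counts: A=11, T=8, G=1, C=3 (length 23).
Tm = 2·(11+8) + 4·(1+3) = 2·19 + 4·4 = 38 + 16 = 54°C.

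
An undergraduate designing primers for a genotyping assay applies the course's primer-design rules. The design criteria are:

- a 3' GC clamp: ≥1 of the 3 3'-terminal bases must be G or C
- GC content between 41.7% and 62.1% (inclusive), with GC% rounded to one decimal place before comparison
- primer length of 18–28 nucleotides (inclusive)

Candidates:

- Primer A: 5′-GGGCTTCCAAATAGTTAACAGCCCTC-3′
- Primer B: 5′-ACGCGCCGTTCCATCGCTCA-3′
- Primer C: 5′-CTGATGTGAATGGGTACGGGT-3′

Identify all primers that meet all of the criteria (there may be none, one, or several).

Primer A (26 nt, A=7 T=6 G=5 C=8): 3' end CTC has 2 G/C ✓; GC 13/26 = 50.0% ✓; length 26 ✓ — passes.
Primer B (20 nt, A=3 T=4 G=4 C=9): 3' end TCA has 1 G/C ✓; GC 13/20 = 65.0%, outside 41.7–62.1% ✗; length 20 ✓ — fails.
Primer C (21 nt, A=4 T=6 G=9 C=2): 3' end GGT has 2 G/C ✓; GC 11/21 = 52.4% ✓; length 21 ✓ — passes.

Primer A and Primer C.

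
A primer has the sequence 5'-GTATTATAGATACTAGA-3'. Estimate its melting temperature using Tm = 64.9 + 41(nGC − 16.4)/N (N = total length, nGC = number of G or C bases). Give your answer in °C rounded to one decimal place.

Base counts: A=7, T=6, G=3, C=1; G+C = 4, N = 17.
Tm = 64.9 + 41·(4 − 16.4)/17 = 64.9 + -508.40/17 = 35.0°C.

35.0°C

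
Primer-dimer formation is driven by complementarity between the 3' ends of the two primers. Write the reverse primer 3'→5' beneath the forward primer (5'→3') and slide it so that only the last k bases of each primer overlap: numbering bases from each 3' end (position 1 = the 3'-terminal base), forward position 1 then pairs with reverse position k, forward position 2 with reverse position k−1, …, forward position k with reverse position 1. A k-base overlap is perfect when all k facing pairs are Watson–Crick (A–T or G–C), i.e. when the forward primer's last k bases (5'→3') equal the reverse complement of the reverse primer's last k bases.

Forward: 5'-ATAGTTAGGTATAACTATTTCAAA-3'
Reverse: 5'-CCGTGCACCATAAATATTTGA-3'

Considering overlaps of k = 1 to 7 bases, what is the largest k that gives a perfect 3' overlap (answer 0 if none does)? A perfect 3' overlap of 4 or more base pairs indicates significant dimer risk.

Longest perfect overlap: 5 complementary base pairs; significant dimer risk (threshold 4).

Last 7 bases (5'→3') — forward …TTTCAAA, reverse …TATTTGA.
Reverse complement of the reverse primer's last 7 bases: TCAAATA; its first k bases are the reverse complement of the reverse primer's last k bases, so a perfect k-base overlap needs the forward primer's last k bases to equal them.
Comparing (forward last k vs required): k=1: A vs T ✗; k=2: AA vs TC ✗; k=3: AAA vs TCA ✗; k=4: CAAA vs TCAA ✗; k=5: TCAAA vs TCAAA ✓; k=6: TTCAAA vs TCAAAT ✗; k=7: TTTCAAA vs TCAAATA ✗.
Only k = 5 is perfect, so the longest perfect 3' overlap is 5.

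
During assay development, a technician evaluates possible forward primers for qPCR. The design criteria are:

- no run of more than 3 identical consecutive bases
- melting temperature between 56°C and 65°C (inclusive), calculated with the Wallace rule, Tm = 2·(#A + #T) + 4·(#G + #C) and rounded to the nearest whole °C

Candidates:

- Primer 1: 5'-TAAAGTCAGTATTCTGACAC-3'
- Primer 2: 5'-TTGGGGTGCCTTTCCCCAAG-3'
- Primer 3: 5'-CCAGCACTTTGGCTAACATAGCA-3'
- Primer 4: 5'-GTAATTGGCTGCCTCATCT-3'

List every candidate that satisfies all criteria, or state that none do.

Primer 1 (20 nt, A=7 T=6 G=3 C=4): longest run = 3 ✓; Tm = 2·13 + 4·7 = 54°C, outside 56–65°C ✗ — fails.
Primer 2 (20 nt, A=2 T=6 G=6 C=6): longest run = 4, exceeds 3 ✗; Tm = 2·8 + 4·12 = 64°C ✓ — fails.
Primer 3 (23 nt, A=7 T=5 G=4 C=7): longest run = 3 ✓; Tm = 2·12 + 4·11 = 68°C, outside 56–65°C ✗ — fails.
Primer 4 (19 nt, A=3 T=7 G=4 C=5): longest run = 2 ✓; Tm = 2·10 + 4·9 = 56°C ✓ — passes.

Primer 4 only.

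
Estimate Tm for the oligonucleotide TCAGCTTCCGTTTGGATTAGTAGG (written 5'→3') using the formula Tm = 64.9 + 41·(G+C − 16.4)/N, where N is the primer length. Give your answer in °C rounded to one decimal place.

Base counts: A=4, T=9, G=7, C=4; G+C = 11, N = 24.
Tm = 64.9 + 41·(11 − 16.4)/24 = 64.9 + -221.40/24 = 55.7°C.

55.7°C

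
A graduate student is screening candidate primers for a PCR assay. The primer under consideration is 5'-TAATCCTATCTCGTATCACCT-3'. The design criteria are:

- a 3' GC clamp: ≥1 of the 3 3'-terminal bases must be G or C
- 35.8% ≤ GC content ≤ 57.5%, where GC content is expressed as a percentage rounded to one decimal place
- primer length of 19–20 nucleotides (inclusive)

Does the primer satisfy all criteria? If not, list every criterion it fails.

Base counts: A=5, T=8, G=1, C=7 (length 21).
GC clamp: 3' end CCT has 2 G/C ✓
GC content: GC 8/21 = 38.1% ✓
length: length 21, outside 19–20 ✗

Fails: length.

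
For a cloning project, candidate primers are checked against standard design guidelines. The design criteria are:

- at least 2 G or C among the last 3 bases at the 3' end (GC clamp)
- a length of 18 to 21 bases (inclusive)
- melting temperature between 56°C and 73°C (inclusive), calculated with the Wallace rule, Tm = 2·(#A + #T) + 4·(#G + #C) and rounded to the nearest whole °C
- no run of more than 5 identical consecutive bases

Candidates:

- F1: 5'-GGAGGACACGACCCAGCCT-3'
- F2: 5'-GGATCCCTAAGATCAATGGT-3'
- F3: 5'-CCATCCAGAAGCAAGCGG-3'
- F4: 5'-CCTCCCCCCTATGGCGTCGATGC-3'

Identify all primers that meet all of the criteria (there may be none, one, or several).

F1 (19 nt, A=5 T=1 G=6 C=7): 3' end CCT has 2 G/C ✓; length 19 ✓; Tm = 2·6 + 4·13 = 64°C ✓; longest run = 3 ✓ — passes.
F2 (20 nt, A=6 T=5 G=5 C=4): 3' end GGT has 2 G/C ✓; length 20 ✓; Tm = 2·11 + 4·9 = 58°C ✓; longest run = 3 ✓ — passes.
F3 (18 nt, A=6 T=1 G=5 C=6): 3' end CGG has 3 G/C ✓; length 18 ✓; Tm = 2·7 + 4·11 = 58°C ✓; longest run = 2 ✓ — passes.
F4 (23 nt, A=2 T=5 G=5 C=11): 3' end TGC has 2 G/C ✓; length 23, outside 18–21 ✗; Tm = 2·7 + 4·16 = 78°C, outside 56–73°C ✗; longest run = 6, exceeds 5 ✗ — fails.

F1, F2 and F3.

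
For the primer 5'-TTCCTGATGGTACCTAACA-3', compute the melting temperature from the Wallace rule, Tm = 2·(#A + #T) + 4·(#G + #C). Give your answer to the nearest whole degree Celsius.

54°C

Base counts: A=5, T=6, G=3, C=5 (length 19).
Tm = 2·(5+6) + 4·(3+5) = 2·11 + 4·8 = 22 + 32 = 54°C.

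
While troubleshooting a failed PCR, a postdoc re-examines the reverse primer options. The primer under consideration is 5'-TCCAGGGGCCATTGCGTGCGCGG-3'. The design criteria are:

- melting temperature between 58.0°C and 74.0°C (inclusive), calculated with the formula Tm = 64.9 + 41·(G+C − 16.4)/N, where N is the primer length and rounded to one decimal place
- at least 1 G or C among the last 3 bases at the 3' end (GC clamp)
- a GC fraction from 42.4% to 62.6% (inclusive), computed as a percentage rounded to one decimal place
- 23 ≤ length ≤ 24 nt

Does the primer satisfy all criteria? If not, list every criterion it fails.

Base counts: A=2, T=4, G=10, C=7 (length 23).
Tm: Tm = 64.9 + 41·(17 − 16.4)/23 = 66.0°C ✓
GC clamp: 3' end CGG has 3 G/C ✓
GC content: GC 17/23 = 73.9%, outside 42.4–62.6% ✗
length: length 23 ✓

Fails: GC content.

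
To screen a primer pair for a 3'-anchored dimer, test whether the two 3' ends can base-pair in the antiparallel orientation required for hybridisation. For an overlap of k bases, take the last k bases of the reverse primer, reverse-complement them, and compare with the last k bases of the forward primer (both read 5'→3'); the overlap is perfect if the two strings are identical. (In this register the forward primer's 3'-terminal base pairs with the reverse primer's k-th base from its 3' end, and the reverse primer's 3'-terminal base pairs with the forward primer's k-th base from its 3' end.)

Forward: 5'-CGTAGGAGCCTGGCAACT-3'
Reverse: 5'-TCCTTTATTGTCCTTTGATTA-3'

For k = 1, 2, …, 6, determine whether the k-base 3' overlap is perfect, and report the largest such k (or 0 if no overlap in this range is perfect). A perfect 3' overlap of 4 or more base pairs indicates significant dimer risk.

Last 6 bases (5'→3') — forward …GCAACT, reverse …TGATTA.
Reverse complement of the reverse primer's last 6 bases: TAATCA; its first k bases are the reverse complement of the reverse primer's last k bases, so a perfect k-base overlap needs the forward primer's last k bases to equal them.
Comparing (forward last k vs required): k=1: T vs T ✓; k=2: CT vs TA ✗; k=3: ACT vs TAA ✗; k=4: AACT vs TAAT ✗; k=5: CAACT vs TAATC ✗; k=6: GCAACT vs TAATCA ✗.
Only k = 1 is perfect, so the longest perfect 3' overlap is 1.

Longest perfect overlap: 1 complementary base pair; below the dimer-risk threshold (threshold 4).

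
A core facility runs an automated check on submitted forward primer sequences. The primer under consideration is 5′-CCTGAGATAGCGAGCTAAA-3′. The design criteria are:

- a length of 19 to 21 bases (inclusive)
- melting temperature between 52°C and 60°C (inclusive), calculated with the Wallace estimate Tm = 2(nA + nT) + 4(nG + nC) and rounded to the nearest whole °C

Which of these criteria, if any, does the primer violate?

Meets all criteria.

Base counts: A=7, T=3, G=5, C=4 (length 19).
length: length 19 ✓
Tm: Tm = 2·10 + 4·9 = 56°C ✓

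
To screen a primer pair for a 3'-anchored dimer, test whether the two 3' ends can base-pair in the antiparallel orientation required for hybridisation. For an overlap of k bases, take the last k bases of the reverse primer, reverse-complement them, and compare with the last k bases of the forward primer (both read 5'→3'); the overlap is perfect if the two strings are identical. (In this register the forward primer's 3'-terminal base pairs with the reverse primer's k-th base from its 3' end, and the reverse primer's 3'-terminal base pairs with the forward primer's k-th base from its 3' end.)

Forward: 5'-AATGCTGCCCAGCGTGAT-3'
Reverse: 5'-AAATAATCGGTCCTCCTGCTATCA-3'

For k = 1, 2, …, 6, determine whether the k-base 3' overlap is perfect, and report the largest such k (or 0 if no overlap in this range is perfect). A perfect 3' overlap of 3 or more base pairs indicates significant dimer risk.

Last 6 bases (5'→3') — forward …CGTGAT, reverse …CTATCA.
Reverse complement of the reverse primer's last 6 bases: TGATAG; its first k bases are the reverse complement of the reverse primer's last k bases, so a perfect k-base overlap needs the forward primer's last k bases to equal them.
Comparing (forward last k vs required): k=1: T vs T ✓; k=2: AT vs TG ✗; k=3: GAT vs TGA ✗; k=4: TGAT vs TGAT ✓; k=5: GTGAT vs TGATA ✗; k=6: CGTGAT vs TGATAG ✗.
Perfect overlaps at k = 1, 4; the largest is 4.

Longest perfect overlap: 4 complementary base pairs; significant dimer risk (threshold 3).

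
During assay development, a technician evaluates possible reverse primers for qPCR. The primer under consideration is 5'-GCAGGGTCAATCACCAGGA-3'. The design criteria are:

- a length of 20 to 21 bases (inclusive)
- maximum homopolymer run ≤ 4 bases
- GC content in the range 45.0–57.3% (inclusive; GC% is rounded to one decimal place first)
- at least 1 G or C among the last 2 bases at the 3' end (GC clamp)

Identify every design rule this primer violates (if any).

Base counts: A=6, T=2, G=6, C=5 (length 19).
length: length 19, outside 20–21 ✗
homopolymer run: longest run = 3 ✓
GC content: GC 11/19 = 57.9%, outside 45.0–57.3% ✗
GC clamp: 3' end GA has 1 G/C ✓

Fails: length, GC content.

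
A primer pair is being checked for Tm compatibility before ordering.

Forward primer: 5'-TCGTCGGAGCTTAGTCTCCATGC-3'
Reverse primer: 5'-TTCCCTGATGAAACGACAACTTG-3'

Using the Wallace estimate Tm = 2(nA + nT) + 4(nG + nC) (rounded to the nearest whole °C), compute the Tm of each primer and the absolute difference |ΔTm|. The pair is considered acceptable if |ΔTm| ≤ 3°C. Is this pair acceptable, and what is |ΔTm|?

|ΔTm| = 6°C; the pair is not acceptable.

Forward: A=3 T=7 G=6 C=7 → Tm = 2·10 + 4·13 = 72°C.
Reverse: A=7 T=6 G=4 C=6 → Tm = 2·13 + 4·10 = 66°C.
|ΔTm| = |72 − 66| = 6°C, > 3°C.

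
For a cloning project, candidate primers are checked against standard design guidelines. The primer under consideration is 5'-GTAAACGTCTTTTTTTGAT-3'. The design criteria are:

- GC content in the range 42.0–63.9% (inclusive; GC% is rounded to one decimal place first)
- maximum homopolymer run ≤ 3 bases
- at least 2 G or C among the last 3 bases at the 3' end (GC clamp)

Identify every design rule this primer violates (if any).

Fails: GC content, homopolymer run, GC clamp.

Base counts: A=4, T=10, G=3, C=2 (length 19).
GC content: GC 5/19 = 26.3%, outside 42.0–63.9% ✗
homopolymer run: longest run = 7, exceeds 3 ✗
GC clamp: 3' end GAT has 1 G/C, need ≥2 ✗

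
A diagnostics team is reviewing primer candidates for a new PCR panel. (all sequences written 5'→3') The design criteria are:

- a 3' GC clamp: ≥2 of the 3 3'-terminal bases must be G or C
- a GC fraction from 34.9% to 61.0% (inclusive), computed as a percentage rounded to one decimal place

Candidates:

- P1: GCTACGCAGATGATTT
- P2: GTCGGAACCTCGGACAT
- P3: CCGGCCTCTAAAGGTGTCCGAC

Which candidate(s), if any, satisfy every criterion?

P1 (16 nt, A=4 T=5 G=4 C=3): 3' end TTT has 0 G/C, need ≥2 ✗; GC 7/16 = 43.8% ✓ — fails.
P2 (17 nt, A=4 T=3 G=5 C=5): 3' end CAT has 1 G/C, need ≥2 ✗; GC 10/17 = 58.8% ✓ — fails.
P3 (22 nt, A=4 T=4 G=6 C=8): 3' end GAC has 2 G/C ✓; GC 14/22 = 63.6%, outside 34.9–61.0% ✗ — fails.

None of the candidates satisfy all criteria.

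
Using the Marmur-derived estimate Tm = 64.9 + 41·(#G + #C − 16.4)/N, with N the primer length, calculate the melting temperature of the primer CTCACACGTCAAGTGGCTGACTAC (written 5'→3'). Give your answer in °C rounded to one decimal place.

59.1°C

Base counts: A=6, T=5, G=5, C=8; G+C = 13, N = 24.
Tm = 64.9 + 41·(13 − 16.4)/24 = 64.9 + -139.40/24 = 59.1°C.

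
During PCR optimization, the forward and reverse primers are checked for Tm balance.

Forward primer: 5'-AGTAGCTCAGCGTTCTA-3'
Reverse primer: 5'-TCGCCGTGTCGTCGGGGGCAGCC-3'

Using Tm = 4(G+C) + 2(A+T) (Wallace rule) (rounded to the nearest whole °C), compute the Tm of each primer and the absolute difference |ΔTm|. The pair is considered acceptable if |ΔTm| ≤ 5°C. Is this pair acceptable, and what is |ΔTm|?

Forward: A=4 T=5 G=4 C=4 → Tm = 2·9 + 4·8 = 50°C.
Reverse: A=1 T=4 G=10 C=8 → Tm = 2·5 + 4·18 = 82°C.
|ΔTm| = |50 − 82| = 32°C, > 5°C.

|ΔTm| = 32°C; the pair is not acceptable.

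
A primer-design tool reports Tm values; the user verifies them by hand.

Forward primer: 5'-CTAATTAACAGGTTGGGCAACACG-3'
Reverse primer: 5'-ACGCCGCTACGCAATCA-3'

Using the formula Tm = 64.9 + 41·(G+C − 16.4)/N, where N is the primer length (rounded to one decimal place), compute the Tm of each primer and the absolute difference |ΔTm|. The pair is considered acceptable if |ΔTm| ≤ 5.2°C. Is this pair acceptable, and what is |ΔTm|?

Forward: G+C = 11, N = 24 → Tm = 64.9 + 41·(11 − 16.4)/24 = 55.7°C.
Reverse: G+C = 10, N = 17 → Tm = 64.9 + 41·(10 − 16.4)/17 = 49.5°C.
|ΔTm| = |55.7 − 49.5| = 6.2°C, > 5.2°C.

|ΔTm| = 6.2°C; the pair is not acceptable.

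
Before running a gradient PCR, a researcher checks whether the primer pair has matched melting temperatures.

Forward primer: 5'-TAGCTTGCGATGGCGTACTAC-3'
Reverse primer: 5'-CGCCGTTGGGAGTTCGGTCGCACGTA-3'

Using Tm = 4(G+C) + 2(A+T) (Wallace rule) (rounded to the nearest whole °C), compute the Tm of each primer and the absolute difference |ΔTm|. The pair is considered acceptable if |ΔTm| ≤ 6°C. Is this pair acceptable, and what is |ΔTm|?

Forward: A=4 T=6 G=6 C=5 → Tm = 2·10 + 4·11 = 64°C.
Reverse: A=3 T=6 G=10 C=7 → Tm = 2·9 + 4·17 = 86°C.
|ΔTm| = |64 − 86| = 22°C, > 6°C.

|ΔTm| = 22°C; the pair is not acceptable.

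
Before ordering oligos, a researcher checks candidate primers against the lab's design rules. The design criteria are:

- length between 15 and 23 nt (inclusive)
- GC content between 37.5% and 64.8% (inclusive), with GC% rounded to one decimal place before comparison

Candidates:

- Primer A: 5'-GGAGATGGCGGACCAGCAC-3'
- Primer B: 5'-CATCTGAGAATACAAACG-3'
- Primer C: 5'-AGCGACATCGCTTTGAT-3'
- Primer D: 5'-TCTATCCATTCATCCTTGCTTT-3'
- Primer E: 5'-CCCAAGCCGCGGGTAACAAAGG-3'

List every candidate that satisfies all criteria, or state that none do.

Primer B, Primer C and Primer E.

Primer A (19 nt, A=5 T=1 G=8 C=5): length 19 ✓; GC 13/19 = 68.4%, outside 37.5–64.8% ✗ — fails.
Primer B (18 nt, A=8 T=3 G=3 C=4): length 18 ✓; GC 7/18 = 38.9% ✓ — passes.
Primer C (17 nt, A=4 T=5 G=4 C=4): length 17 ✓; GC 8/17 = 47.1% ✓ — passes.
Primer D (22 nt, A=3 T=11 G=1 C=7): length 22 ✓; GC 8/22 = 36.4%, outside 37.5–64.8% ✗ — fails.
Primer E (22 nt, A=7 T=1 G=7 C=7): length 22 ✓; GC 14/22 = 63.6% ✓ — passes.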